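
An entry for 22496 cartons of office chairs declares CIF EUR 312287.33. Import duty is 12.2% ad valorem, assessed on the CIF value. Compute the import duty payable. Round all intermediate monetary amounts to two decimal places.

Import duty: EUR 38099.05

Import duty = 312287.33 × 12.2% = 38099.05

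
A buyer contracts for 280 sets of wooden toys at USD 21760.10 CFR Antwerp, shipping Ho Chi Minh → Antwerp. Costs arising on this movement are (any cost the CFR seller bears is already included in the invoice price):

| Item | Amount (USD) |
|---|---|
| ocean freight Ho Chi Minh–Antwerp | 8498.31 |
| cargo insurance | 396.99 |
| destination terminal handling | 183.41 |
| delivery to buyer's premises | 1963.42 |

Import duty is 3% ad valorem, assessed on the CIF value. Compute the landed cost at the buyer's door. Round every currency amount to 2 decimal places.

CFR: the seller pays costs through ocean freight to the destination port, but not insurance.
Already in the invoice (seller's account under CFR): freight — exclude.
CIF value = CFR price + insurance = 21760.10 + 396.99 = 22157.09
Import duty = 22157.09 × 3% = 664.71
Buyer bears: insurance 396.99 + destination terminal 183.41 + delivery 1963.42 + duty 664.71 = 3208.53
Landed cost = invoice 21760.10 + 3208.53 = 24968.63

Total landed cost: USD 24968.63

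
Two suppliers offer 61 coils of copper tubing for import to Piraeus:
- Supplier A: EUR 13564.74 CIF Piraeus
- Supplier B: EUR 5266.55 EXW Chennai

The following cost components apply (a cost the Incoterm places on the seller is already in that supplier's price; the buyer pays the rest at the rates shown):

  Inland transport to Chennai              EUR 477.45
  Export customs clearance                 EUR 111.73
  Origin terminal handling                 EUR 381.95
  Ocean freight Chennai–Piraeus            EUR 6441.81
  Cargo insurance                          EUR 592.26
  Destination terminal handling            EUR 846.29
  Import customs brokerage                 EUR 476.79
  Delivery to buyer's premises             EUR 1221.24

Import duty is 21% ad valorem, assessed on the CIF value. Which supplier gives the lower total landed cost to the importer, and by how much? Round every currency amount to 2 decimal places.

Supplier B is cheaper by EUR 354.52

Supplier A (CIF):
The CIF price already equals the CIF value: 13564.74
Import duty = 13564.74 × 21% = 2848.60
Buyer bears (A): 846.29 + 476.79 + 1221.24 = 2544.32
Landed cost (A) = invoice 13564.74 + 2544.32 + duty 2848.60 = 18957.66
Supplier B (EXW):
CIF value = EXW price + inland to port + export clearance + origin terminal + freight + insurance = 5266.55 + 477.45 + 111.73 + 381.95 + 6441.81 + 592.26 = 13271.75
Import duty = 13271.75 × 21% = 2787.07
Buyer bears (B): 477.45 + 111.73 + 381.95 + 6441.81 + 592.26 + 846.29 + 476.79 + 1221.24 = 10549.52
Landed cost (B) = invoice 5266.55 + 10549.52 + duty 2787.07 = 18603.14
Difference = |18957.66 − 18603.14| = 354.52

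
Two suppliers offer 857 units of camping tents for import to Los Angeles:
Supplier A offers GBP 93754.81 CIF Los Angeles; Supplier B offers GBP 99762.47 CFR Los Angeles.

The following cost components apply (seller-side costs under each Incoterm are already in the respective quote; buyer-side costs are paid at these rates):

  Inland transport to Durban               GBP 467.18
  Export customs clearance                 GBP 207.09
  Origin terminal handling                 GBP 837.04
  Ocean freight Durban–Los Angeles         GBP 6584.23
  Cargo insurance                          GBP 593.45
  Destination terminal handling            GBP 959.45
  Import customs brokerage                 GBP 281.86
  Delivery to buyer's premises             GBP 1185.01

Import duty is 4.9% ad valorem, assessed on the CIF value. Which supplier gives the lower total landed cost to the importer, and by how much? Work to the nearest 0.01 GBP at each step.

Supplier A is cheaper by GBP 6924.56

Supplier A (CIF):
The CIF price already equals the CIF value: 93754.81
Import duty = 93754.81 × 4.9% = 4593.99
Buyer bears (A): 959.45 + 281.86 + 1185.01 = 2426.32
Landed cost (A) = invoice 93754.81 + 2426.32 + duty 4593.99 = 100775.12
Supplier B (CFR):
CIF value = CFR price + insurance = 99762.47 + 593.45 = 100355.92
Import duty = 100355.92 × 4.9% = 4917.44
Buyer bears (B): 593.45 + 959.45 + 281.86 + 1185.01 = 3019.77
Landed cost (B) = invoice 99762.47 + 3019.77 + duty 4917.44 = 107699.68
Difference = |100775.12 − 107699.68| = 6924.56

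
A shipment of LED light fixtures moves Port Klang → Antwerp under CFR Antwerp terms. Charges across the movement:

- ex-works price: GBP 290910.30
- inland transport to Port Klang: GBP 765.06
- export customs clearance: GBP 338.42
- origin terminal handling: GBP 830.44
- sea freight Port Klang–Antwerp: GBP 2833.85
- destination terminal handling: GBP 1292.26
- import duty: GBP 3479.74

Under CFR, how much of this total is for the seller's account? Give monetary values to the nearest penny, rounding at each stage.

CFR: the seller pays costs through ocean freight to the destination port, but not insurance.
Seller's account: goods 290910.30 + inland to port 765.06 + export clearance 338.42 + origin terminal 830.44 + freight 2833.85 = 295678.07
Buyer's account: destination terminal 1292.26 + duty 3479.74 = 4772.00

Seller's account: GBP 295678.07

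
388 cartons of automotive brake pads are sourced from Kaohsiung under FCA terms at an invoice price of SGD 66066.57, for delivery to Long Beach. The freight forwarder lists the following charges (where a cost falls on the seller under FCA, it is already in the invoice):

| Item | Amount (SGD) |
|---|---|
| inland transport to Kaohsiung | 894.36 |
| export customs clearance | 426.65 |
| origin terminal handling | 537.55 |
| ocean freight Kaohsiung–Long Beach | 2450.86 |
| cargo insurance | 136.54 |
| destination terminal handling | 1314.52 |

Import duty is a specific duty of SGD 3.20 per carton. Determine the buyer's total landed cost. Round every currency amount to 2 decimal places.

FCA: the seller delivers export-cleared goods to the carrier; the buyer bears costs from that point.
Already in the invoice (seller's account under FCA): inland to port, export clearance — exclude.
CIF value = FCA price + origin terminal + freight + insurance = 66066.57 + 537.55 + 2450.86 + 136.54 = 69191.52
Import duty = 388 × 3.20 = 1241.60
Buyer bears: origin terminal 537.55 + freight 2450.86 + insurance 136.54 + destination terminal 1314.52 + duty 1241.60 = 5681.07
Landed cost = invoice 66066.57 + 5681.07 = 71747.64

Total landed cost: SGD 71747.64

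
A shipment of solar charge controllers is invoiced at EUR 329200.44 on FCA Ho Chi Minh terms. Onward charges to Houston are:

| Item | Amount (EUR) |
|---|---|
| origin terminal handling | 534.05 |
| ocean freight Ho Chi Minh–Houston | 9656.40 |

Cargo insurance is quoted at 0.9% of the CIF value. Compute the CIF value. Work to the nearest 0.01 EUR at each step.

CIF value: EUR 342473.15

Let C be the CIF value. C = FCA price + pre-shipment costs + freight + 0.9% × C
C − 0.9% × C = 329200.44 + 534.05 + 9656.40
0.991 × C = 339390.89
C = 339390.89 / 0.991 = 342473.15
Insurance premium = 0.9% × 342473.15 = 3082.26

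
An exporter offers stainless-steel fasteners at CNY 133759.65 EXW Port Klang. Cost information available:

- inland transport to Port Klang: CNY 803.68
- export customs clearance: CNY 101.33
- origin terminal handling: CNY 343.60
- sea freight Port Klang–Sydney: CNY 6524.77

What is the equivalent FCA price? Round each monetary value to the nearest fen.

FCA price: CNY 134664.66

Not relevant to the conversion: origin terminal, freight — on the buyer under both terms; not part of either seller's price.
From EXW to FCA, the seller additionally bears: inland to port, export clearance.
FCA price = 133759.65 + 803.68 + 101.33 = 134664.66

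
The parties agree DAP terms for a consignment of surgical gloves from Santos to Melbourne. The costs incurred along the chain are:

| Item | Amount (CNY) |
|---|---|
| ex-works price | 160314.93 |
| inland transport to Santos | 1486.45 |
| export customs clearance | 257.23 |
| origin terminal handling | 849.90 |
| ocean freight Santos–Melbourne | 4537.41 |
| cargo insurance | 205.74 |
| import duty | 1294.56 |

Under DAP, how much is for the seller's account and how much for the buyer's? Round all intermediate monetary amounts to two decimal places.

DAP: the seller bears all costs to the named destination except import duty and clearance.
Seller's account: goods 160314.93 + inland to port 1486.45 + export clearance 257.23 + origin terminal 849.90 + freight 4537.41 + insurance 205.74 = 167651.66
Buyer's account: duty 1294.56 = 1294.56

Seller: CNY 167651.66; buyer: CNY 1294.56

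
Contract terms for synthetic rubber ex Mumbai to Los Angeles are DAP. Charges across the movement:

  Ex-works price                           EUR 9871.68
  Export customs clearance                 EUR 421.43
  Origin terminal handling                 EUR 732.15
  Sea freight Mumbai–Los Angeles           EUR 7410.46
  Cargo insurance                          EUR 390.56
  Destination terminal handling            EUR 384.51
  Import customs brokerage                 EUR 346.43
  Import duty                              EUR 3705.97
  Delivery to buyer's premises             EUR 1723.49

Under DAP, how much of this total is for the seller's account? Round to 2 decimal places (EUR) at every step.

DAP: the seller bears all costs to the named destination except import duty and clearance.
Seller's account: goods 9871.68 + export clearance 421.43 + origin terminal 732.15 + freight 7410.46 + insurance 390.56 + destination terminal 384.51 + delivery 1723.49 = 20934.28
Buyer's account: brokerage 346.43 + duty 3705.97 = 4052.40

Seller's account: EUR 20934.28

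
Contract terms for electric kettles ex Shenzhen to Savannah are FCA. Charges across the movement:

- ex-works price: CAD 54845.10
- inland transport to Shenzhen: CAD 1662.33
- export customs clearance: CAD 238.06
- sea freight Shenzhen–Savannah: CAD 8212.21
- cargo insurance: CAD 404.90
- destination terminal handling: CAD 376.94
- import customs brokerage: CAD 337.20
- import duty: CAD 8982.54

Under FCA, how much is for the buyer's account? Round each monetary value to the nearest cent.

FCA: the seller delivers export-cleared goods to the carrier; the buyer bears costs from that point.
Seller's account: goods 54845.10 + inland to port 1662.33 + export clearance 238.06 = 56745.49
Buyer's account: freight 8212.21 + insurance 404.90 + destination terminal 376.94 + brokerage 337.20 + duty 8982.54 = 18313.79

Buyer's account: CAD 18313.79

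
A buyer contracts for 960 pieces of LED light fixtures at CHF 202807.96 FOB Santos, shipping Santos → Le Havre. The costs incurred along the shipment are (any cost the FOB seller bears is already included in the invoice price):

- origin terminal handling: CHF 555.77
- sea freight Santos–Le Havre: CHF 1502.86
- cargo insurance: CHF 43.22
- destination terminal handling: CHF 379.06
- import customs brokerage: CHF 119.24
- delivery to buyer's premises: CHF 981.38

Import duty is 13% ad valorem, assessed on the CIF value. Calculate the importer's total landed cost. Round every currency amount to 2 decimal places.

Total landed cost: CHF 232399.75

FOB: the seller bears costs until goods are on board at the origin port; the buyer bears freight, insurance and all costs thereafter.
Already in the invoice (seller's account under FOB): origin terminal — exclude.
CIF value = FOB price + freight + insurance = 202807.96 + 1502.86 + 43.22 = 204354.04
Import duty = 204354.04 × 13% = 26566.03
Buyer bears: freight 1502.86 + insurance 43.22 + destination terminal 379.06 + brokerage 119.24 + delivery 981.38 + duty 26566.03 = 29591.79
Landed cost = invoice 202807.96 + 29591.79 = 232399.75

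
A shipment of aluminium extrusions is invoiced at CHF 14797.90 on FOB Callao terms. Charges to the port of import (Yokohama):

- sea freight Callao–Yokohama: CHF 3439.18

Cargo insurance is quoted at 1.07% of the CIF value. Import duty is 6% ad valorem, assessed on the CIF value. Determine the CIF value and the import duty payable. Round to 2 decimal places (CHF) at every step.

CIF value: CHF 18434.33; import duty: CHF 1106.06

Let C be the CIF value. C = FOB price + freight + 1.07% × C
C − 1.07% × C = 14797.90 + 3439.18
0.9893 × C = 18237.08
C = 18237.08 / 0.9893 = 18434.33
Insurance premium = 1.07% × 18434.33 = 197.25
Import duty = 18434.33 × 6% = 1106.06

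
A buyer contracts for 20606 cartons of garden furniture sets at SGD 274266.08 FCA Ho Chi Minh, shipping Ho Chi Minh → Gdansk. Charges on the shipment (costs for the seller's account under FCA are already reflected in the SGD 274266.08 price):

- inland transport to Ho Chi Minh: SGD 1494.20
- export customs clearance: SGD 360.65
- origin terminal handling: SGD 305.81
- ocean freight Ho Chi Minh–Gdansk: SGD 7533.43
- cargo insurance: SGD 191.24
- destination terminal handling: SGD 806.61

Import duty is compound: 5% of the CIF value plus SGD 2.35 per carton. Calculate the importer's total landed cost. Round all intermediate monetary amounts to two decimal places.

Total landed cost: SGD 345642.10

FCA: the seller delivers export-cleared goods to the carrier; the buyer bears costs from that point.
Already in the invoice (seller's account under FCA): inland to port, export clearance — exclude.
CIF value = FCA price + origin terminal + freight + insurance = 274266.08 + 305.81 + 7533.43 + 191.24 = 282296.56
Ad valorem component: 282296.56 × 5% = 14114.83
Specific component: 20606 × 2.35 = 48424.10
Import duty = 14114.83 + 48424.10 = 62538.93
Buyer bears: origin terminal 305.81 + freight 7533.43 + insurance 191.24 + destination terminal 806.61 + duty 62538.93 = 71376.02
Landed cost = invoice 274266.08 + 71376.02 = 345642.10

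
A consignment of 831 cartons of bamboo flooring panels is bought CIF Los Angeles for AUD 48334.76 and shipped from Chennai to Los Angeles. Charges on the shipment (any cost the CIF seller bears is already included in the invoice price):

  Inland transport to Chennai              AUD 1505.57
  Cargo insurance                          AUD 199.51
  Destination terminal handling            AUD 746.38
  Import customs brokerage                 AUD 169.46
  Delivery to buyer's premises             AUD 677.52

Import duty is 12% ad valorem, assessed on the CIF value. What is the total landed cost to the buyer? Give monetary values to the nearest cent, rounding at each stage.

Total landed cost: AUD 55728.29

CIF: the seller pays costs through ocean freight and marine insurance to the destination port.
Already in the invoice (seller's account under CIF): inland to port, insurance — exclude.
The CIF price already equals the CIF value: 48334.76
Import duty = 48334.76 × 12% = 5800.17
Buyer bears: destination terminal 746.38 + brokerage 169.46 + delivery 677.52 + duty 5800.17 = 7393.53
Landed cost = invoice 48334.76 + 7393.53 = 55728.29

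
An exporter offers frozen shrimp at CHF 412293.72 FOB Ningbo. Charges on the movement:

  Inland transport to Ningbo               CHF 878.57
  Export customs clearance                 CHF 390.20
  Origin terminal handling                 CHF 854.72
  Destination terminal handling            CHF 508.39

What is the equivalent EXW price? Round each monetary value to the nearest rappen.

EXW price: CHF 410170.23

Not relevant to the conversion: destination terminal — on the buyer under both terms; not part of either seller's price.
From FOB to EXW, the seller no longer bears: inland to port, export clearance, origin terminal.
EXW price = 412293.72 − 878.57 − 390.20 − 854.72 = 410170.23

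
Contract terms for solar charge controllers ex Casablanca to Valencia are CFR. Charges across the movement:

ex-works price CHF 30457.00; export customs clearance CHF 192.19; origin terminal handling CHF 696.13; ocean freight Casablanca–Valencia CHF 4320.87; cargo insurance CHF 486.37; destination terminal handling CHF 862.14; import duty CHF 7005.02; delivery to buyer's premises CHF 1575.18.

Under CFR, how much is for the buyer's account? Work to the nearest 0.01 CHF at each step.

CFR: the seller pays costs through ocean freight to the destination port, but not insurance.
Seller's account: goods 30457.00 + export clearance 192.19 + origin terminal 696.13 + freight 4320.87 = 35666.19
Buyer's account: insurance 486.37 + destination terminal 862.14 + duty 7005.02 + delivery 1575.18 = 9928.71

Buyer's account: CHF 9928.71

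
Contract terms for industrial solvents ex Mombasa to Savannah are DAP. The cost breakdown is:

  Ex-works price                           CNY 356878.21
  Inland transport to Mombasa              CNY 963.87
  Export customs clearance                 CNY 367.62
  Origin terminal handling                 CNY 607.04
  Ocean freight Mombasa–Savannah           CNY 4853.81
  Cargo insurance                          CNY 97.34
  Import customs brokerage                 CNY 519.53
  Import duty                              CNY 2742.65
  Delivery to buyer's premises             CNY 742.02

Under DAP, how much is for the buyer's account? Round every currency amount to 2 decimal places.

DAP: the seller bears all costs to the named destination except import duty and clearance.
Seller's account: goods 356878.21 + inland to port 963.87 + export clearance 367.62 + origin terminal 607.04 + freight 4853.81 + insurance 97.34 + delivery 742.02 = 364509.91
Buyer's account: brokerage 519.53 + duty 2742.65 = 3262.18

Buyer's account: CNY 3262.18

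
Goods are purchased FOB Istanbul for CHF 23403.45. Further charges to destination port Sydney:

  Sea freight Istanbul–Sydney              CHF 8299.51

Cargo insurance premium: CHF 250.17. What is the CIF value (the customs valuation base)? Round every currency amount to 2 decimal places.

CIF = FOB price + freight + insurance
CIF = 23403.45 + 8299.51 + 250.17 = 31953.13

CIF value: CHF 31953.13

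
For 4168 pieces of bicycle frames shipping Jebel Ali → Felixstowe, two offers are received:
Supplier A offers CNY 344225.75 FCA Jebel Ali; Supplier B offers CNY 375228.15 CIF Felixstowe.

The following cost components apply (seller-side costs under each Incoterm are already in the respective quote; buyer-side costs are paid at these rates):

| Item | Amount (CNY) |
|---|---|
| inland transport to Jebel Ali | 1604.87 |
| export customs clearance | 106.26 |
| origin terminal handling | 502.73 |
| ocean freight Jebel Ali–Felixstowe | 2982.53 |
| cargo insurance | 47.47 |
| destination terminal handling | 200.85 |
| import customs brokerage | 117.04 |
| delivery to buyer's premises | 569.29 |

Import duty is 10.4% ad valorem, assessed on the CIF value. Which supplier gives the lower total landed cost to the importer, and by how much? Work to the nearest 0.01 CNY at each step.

Supplier A is cheaper by CNY 30326.52

Supplier A (FCA):
CIF value = FCA price + origin terminal + freight + insurance = 344225.75 + 502.73 + 2982.53 + 47.47 = 347758.48
Import duty = 347758.48 × 10.4% = 36166.88
Buyer bears (A): 502.73 + 2982.53 + 47.47 + 200.85 + 117.04 + 569.29 = 4419.91
Landed cost (A) = invoice 344225.75 + 4419.91 + duty 36166.88 = 384812.54
Supplier B (CIF):
The CIF price already equals the CIF value: 375228.15
Import duty = 375228.15 × 10.4% = 39023.73
Buyer bears (B): 200.85 + 117.04 + 569.29 = 887.18
Landed cost (B) = invoice 375228.15 + 887.18 + duty 39023.73 = 415139.06
Difference = |384812.54 − 415139.06| = 30326.52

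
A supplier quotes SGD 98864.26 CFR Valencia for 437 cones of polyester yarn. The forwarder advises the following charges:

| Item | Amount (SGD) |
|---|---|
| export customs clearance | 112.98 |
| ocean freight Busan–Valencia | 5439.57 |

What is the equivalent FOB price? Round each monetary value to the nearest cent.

FOB price: SGD 93424.69

Not relevant to the conversion: export clearance — on the seller under both CFR and FOB; already in the CFR price and stays in the FOB price.
From CFR to FOB, the seller no longer bears: freight.
FOB price = 98864.26 − 5439.57 = 93424.69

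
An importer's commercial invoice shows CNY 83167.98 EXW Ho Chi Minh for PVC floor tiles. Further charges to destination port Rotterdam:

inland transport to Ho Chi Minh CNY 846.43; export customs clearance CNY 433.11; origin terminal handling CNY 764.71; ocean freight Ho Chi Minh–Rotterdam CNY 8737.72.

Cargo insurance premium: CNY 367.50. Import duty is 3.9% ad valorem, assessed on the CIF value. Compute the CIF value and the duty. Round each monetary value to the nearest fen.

CIF value: CNY 94317.45; import duty: CNY 3678.38

CIF = EXW price + pre-shipment costs + freight + insurance
CIF = 83167.98 + 846.43 + 433.11 + 764.71 + 8737.72 + 367.50 = 94317.45
Import duty = 94317.45 × 3.9% = 3678.38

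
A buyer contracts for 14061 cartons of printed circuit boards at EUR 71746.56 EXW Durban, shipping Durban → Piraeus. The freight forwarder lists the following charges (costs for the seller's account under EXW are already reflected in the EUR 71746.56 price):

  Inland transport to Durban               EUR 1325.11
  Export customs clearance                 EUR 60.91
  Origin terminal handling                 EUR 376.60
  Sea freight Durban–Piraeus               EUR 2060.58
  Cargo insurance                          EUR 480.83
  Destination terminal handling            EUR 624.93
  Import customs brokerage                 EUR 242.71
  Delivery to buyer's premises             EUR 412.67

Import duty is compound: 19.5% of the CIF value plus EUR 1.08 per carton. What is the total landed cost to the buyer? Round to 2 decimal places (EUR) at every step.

Total landed cost: EUR 107346.65

EXW: the seller makes goods available at their premises; the buyer bears all onward costs.
CIF value = EXW price + inland to port + export clearance + origin terminal + freight + insurance = 71746.56 + 1325.11 + 60.91 + 376.60 + 2060.58 + 480.83 = 76050.59
Ad valorem component: 76050.59 × 19.5% = 14829.87
Specific component: 14061 × 1.08 = 15185.88
Import duty = 14829.87 + 15185.88 = 30015.75
Buyer bears: inland to port 1325.11 + export clearance 60.91 + origin terminal 376.60 + freight 2060.58 + insurance 480.83 + destination terminal 624.93 + brokerage 242.71 + delivery 412.67 + duty 30015.75 = 35600.09
Landed cost = invoice 71746.56 + 35600.09 = 107346.65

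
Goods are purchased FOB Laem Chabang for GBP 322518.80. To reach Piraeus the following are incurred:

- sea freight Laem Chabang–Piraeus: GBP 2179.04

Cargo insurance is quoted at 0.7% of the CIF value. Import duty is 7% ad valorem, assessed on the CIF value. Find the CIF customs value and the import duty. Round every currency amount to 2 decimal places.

CIF value: GBP 326986.75; import duty: GBP 22889.07

Let C be the CIF value. C = FOB price + freight + 0.7% × C
C − 0.7% × C = 322518.80 + 2179.04
0.993 × C = 324697.84
C = 324697.84 / 0.993 = 326986.75
Insurance premium = 0.7% × 326986.75 = 2288.91
Import duty = 326986.75 × 7% = 22889.07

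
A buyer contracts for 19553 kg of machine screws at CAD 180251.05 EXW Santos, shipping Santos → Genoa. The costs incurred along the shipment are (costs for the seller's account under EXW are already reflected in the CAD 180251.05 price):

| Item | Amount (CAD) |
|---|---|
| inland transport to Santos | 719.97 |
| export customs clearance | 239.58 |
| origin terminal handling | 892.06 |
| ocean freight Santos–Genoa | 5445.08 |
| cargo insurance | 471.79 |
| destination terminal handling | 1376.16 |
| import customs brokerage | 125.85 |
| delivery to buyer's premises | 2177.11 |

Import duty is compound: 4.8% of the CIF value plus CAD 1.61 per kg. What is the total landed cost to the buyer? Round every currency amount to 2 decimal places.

EXW: the seller makes goods available at their premises; the buyer bears all onward costs.
CIF value = EXW price + inland to port + export clearance + origin terminal + freight + insurance = 180251.05 + 719.97 + 239.58 + 892.06 + 5445.08 + 471.79 = 188019.53
Ad valorem component: 188019.53 × 4.8% = 9024.94
Specific component: 19553 × 1.61 = 31480.33
Import duty = 9024.94 + 31480.33 = 40505.27
Buyer bears: inland to port 719.97 + export clearance 239.58 + origin terminal 892.06 + freight 5445.08 + insurance 471.79 + destination terminal 1376.16 + brokerage 125.85 + delivery 2177.11 + duty 40505.27 = 51952.87
Landed cost = invoice 180251.05 + 51952.87 = 232203.92

Total landed cost: CAD 232203.92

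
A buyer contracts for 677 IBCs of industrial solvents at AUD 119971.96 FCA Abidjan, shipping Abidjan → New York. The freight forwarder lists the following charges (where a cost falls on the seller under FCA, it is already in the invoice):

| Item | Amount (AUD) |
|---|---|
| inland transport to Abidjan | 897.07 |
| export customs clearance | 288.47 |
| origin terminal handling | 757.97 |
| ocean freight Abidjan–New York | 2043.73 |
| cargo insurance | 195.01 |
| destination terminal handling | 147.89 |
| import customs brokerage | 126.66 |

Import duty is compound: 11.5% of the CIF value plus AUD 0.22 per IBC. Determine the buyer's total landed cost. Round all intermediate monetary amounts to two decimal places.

Total landed cost: AUD 137533.56

FCA: the seller delivers export-cleared goods to the carrier; the buyer bears costs from that point.
Already in the invoice (seller's account under FCA): inland to port, export clearance — exclude.
CIF value = FCA price + origin terminal + freight + insurance = 119971.96 + 757.97 + 2043.73 + 195.01 = 122968.67
Ad valorem component: 122968.67 × 11.5% = 14141.40
Specific component: 677 × 0.22 = 148.94
Import duty = 14141.40 + 148.94 = 14290.34
Buyer bears: origin terminal 757.97 + freight 2043.73 + insurance 195.01 + destination terminal 147.89 + brokerage 126.66 + duty 14290.34 = 17561.60
Landed cost = invoice 119971.96 + 17561.60 = 137533.56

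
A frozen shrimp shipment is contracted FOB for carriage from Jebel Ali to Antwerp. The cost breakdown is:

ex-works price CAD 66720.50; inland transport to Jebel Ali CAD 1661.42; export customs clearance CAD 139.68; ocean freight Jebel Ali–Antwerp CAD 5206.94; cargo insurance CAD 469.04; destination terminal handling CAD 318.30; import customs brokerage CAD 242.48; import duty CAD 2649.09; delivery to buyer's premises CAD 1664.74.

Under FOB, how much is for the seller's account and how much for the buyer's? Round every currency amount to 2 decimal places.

FOB: the seller bears costs until goods are on board at the origin port; the buyer bears freight, insurance and all costs thereafter.
Seller's account: goods 66720.50 + inland to port 1661.42 + export clearance 139.68 = 68521.60
Buyer's account: freight 5206.94 + insurance 469.04 + destination terminal 318.30 + brokerage 242.48 + duty 2649.09 + delivery 1664.74 = 10550.59

Seller: CAD 68521.60; buyer: CAD 10550.59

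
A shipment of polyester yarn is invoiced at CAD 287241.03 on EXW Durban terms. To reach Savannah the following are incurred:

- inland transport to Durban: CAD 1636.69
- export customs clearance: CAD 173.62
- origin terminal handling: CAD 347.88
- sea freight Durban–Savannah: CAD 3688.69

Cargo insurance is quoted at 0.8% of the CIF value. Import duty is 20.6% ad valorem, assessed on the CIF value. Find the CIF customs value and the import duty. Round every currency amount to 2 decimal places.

Let C be the CIF value. C = EXW price + pre-shipment costs + freight + 0.8% × C
C − 0.8% × C = 287241.03 + 1636.69 + 173.62 + 347.88 + 3688.69
0.992 × C = 293087.91
C = 293087.91 / 0.992 = 295451.52
Insurance premium = 0.8% × 295451.52 = 2363.61
Import duty = 295451.52 × 20.6% = 60863.01

CIF value: CAD 295451.52; import duty: CAD 60863.01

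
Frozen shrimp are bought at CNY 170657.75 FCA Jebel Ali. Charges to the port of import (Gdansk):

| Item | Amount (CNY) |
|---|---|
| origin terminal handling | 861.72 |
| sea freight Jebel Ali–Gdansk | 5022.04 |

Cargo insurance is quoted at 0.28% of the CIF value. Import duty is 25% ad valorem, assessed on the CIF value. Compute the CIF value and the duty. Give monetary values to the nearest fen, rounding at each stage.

CIF value: CNY 177037.21; import duty: CNY 44259.30

Let C be the CIF value. C = FCA price + pre-shipment costs + freight + 0.28% × C
C − 0.28% × C = 170657.75 + 861.72 + 5022.04
0.9972 × C = 176541.51
C = 176541.51 / 0.9972 = 177037.21
Insurance premium = 0.28% × 177037.21 = 495.70
Import duty = 177037.21 × 25% = 44259.30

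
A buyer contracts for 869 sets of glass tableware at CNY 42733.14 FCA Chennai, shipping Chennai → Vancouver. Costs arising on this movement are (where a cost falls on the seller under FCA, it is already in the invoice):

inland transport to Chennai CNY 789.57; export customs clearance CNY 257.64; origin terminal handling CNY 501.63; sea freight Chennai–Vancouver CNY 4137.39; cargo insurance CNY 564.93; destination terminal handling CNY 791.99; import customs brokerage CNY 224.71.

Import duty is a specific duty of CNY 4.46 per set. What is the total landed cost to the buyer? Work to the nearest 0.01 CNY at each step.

FCA: the seller delivers export-cleared goods to the carrier; the buyer bears costs from that point.
Already in the invoice (seller's account under FCA): inland to port, export clearance — exclude.
CIF value = FCA price + origin terminal + freight + insurance = 42733.14 + 501.63 + 4137.39 + 564.93 = 47937.09
Import duty = 869 × 4.46 = 3875.74
Buyer bears: origin terminal 501.63 + freight 4137.39 + insurance 564.93 + destination terminal 791.99 + brokerage 224.71 + duty 3875.74 = 10096.39
Landed cost = invoice 42733.14 + 10096.39 = 52829.53

Total landed cost: CNY 52829.53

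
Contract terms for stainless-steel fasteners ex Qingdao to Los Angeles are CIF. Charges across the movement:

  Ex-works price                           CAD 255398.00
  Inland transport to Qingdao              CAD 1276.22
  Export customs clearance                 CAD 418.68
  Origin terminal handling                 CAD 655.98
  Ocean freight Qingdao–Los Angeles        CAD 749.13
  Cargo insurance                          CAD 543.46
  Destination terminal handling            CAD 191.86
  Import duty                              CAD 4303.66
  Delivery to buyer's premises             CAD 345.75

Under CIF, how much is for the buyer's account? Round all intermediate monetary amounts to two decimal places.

CIF: the seller pays costs through ocean freight and marine insurance to the destination port.
Seller's account: goods 255398.00 + inland to port 1276.22 + export clearance 418.68 + origin terminal 655.98 + freight 749.13 + insurance 543.46 = 259041.47
Buyer's account: destination terminal 191.86 + duty 4303.66 + delivery 345.75 = 4841.27

Buyer's account: CAD 4841.27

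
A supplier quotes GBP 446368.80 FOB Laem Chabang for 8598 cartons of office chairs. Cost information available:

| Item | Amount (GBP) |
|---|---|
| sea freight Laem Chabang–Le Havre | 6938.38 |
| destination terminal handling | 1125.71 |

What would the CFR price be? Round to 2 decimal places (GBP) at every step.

CFR price: GBP 453307.18

Not relevant to the conversion: destination terminal — on the buyer under both terms; not part of either seller's price.
From FOB to CFR, the seller additionally bears: freight.
CFR price = 446368.80 + 6938.38 = 453307.18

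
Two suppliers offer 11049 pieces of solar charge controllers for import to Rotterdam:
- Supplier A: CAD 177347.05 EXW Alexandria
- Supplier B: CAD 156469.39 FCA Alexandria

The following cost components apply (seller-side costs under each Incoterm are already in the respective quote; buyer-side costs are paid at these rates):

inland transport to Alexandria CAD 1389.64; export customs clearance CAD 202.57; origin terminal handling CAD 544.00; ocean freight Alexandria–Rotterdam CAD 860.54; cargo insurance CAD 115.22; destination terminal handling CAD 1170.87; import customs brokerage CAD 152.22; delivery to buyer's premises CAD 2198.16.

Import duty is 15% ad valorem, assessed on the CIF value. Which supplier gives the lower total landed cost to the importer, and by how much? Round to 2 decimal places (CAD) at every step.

Supplier B is cheaper by CAD 25840.35

Supplier A (EXW):
CIF value = EXW price + inland to port + export clearance + origin terminal + freight + insurance = 177347.05 + 1389.64 + 202.57 + 544.00 + 860.54 + 115.22 = 180459.02
Import duty = 180459.02 × 15% = 27068.85
Buyer bears (A): 1389.64 + 202.57 + 544.00 + 860.54 + 115.22 + 1170.87 + 152.22 + 2198.16 = 6633.22
Landed cost (A) = invoice 177347.05 + 6633.22 + duty 27068.85 = 211049.12
Supplier B (FCA):
CIF value = FCA price + origin terminal + freight + insurance = 156469.39 + 544.00 + 860.54 + 115.22 = 157989.15
Import duty = 157989.15 × 15% = 23698.37
Buyer bears (B): 544.00 + 860.54 + 115.22 + 1170.87 + 152.22 + 2198.16 = 5041.01
Landed cost (B) = invoice 156469.39 + 5041.01 + duty 23698.37 = 185208.77
Difference = |211049.12 − 185208.77| = 25840.35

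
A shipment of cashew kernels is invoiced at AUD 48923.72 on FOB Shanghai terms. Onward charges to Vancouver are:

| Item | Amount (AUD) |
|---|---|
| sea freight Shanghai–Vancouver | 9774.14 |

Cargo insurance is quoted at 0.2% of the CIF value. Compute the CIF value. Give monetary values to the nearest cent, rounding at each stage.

Let C be the CIF value. C = FOB price + freight + 0.2% × C
C − 0.2% × C = 48923.72 + 9774.14
0.998 × C = 58697.86
C = 58697.86 / 0.998 = 58815.49
Insurance premium = 0.2% × 58815.49 = 117.63

CIF value: AUD 58815.49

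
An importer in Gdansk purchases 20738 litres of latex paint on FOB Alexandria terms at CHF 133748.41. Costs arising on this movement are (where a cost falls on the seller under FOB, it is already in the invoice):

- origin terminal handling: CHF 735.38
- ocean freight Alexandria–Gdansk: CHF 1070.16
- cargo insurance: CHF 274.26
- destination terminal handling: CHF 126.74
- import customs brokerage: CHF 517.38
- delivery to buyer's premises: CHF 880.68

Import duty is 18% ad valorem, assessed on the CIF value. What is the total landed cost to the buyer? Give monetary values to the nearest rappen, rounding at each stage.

FOB: the seller bears costs until goods are on board at the origin port; the buyer bears freight, insurance and all costs thereafter.
Already in the invoice (seller's account under FOB): origin terminal — exclude.
CIF value = FOB price + freight + insurance = 133748.41 + 1070.16 + 274.26 = 135092.83
Import duty = 135092.83 × 18% = 24316.71
Buyer bears: freight 1070.16 + insurance 274.26 + destination terminal 126.74 + brokerage 517.38 + delivery 880.68 + duty 24316.71 = 27185.93
Landed cost = invoice 133748.41 + 27185.93 = 160934.34

Total landed cost: CHF 160934.34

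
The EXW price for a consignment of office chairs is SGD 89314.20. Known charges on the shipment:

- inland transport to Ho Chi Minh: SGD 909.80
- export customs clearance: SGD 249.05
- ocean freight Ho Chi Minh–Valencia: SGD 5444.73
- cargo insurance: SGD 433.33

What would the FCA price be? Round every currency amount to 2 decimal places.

Not relevant to the conversion: freight, insurance — on the buyer under both terms; not part of either seller's price.
From EXW to FCA, the seller additionally bears: inland to port, export clearance.
FCA price = 89314.20 + 909.80 + 249.05 = 90473.05

FCA price: SGD 90473.05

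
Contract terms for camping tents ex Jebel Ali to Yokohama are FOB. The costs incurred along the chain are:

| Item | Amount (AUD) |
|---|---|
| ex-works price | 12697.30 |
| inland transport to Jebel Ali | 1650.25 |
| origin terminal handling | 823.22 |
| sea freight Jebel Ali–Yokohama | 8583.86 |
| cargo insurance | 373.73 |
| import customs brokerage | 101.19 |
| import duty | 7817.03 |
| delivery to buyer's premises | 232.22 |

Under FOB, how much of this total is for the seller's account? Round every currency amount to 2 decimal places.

FOB: the seller bears costs until goods are on board at the origin port; the buyer bears freight, insurance and all costs thereafter.
Seller's account: goods 12697.30 + inland to port 1650.25 + origin terminal 823.22 = 15170.77
Buyer's account: freight 8583.86 + insurance 373.73 + brokerage 101.19 + duty 7817.03 + delivery 232.22 = 17108.03

Seller's account: AUD 15170.77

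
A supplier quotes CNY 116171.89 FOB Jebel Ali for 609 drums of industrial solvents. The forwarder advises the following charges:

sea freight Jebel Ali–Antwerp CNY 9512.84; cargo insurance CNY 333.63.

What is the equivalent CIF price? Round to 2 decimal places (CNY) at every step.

From FOB to CIF, the seller additionally bears: freight, insurance.
CIF price = 116171.89 + 9512.84 + 333.63 = 126018.36

CIF price: CNY 126018.36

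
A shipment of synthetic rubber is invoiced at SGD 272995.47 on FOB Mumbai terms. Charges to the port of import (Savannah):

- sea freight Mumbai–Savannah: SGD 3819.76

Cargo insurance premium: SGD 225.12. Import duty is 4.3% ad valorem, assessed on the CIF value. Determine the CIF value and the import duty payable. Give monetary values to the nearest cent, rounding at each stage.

CIF value: SGD 277040.35; import duty: SGD 11912.74

CIF = FOB price + freight + insurance
CIF = 272995.47 + 3819.76 + 225.12 = 277040.35
Import duty = 277040.35 × 4.3% = 11912.74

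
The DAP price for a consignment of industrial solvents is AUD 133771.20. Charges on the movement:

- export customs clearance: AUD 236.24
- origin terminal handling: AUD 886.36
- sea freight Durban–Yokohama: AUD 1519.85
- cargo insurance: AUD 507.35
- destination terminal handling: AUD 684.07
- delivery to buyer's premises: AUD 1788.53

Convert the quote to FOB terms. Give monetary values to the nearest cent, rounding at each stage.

Not relevant to the conversion: export clearance, origin terminal — on the seller under both DAP and FOB; already in the DAP price and stays in the FOB price.
From DAP to FOB, the seller no longer bears: freight, insurance, destination terminal, delivery.
FOB price = 133771.20 − 1519.85 − 507.35 − 684.07 − 1788.53 = 129271.40

FOB price: AUD 129271.40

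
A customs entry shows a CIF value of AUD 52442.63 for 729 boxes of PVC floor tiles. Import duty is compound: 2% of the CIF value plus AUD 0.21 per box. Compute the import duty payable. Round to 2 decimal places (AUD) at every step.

Import duty: AUD 1201.94

Ad valorem component: 52442.63 × 2% = 1048.85
Specific component: 729 × 0.21 = 153.09
Import duty = 1048.85 + 153.09 = 1201.94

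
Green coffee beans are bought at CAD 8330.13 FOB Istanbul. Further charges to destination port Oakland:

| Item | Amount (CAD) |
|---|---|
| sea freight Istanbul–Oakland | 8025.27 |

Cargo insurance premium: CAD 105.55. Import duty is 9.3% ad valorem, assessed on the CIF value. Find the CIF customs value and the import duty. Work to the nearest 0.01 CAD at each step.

CIF = FOB price + freight + insurance
CIF = 8330.13 + 8025.27 + 105.55 = 16460.95
Import duty = 16460.95 × 9.3% = 1530.87

CIF value: CAD 16460.95; import duty: CAD 1530.87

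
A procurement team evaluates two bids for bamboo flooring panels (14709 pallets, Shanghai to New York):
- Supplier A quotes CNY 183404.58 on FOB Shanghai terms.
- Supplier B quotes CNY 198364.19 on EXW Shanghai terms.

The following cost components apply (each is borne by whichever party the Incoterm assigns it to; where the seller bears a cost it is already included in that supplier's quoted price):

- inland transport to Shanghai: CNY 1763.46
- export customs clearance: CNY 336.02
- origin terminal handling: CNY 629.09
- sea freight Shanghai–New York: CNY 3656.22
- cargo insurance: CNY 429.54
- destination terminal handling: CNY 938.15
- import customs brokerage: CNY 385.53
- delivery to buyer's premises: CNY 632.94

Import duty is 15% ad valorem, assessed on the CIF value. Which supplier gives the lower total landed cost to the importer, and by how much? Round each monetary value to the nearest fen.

Supplier A is cheaper by CNY 20341.41

Supplier A (FOB):
CIF value = FOB price + freight + insurance = 183404.58 + 3656.22 + 429.54 = 187490.34
Import duty = 187490.34 × 15% = 28123.55
Buyer bears (A): 3656.22 + 429.54 + 938.15 + 385.53 + 632.94 = 6042.38
Landed cost (A) = invoice 183404.58 + 6042.38 + duty 28123.55 = 217570.51
Supplier B (EXW):
CIF value = EXW price + inland to port + export clearance + origin terminal + freight + insurance = 198364.19 + 1763.46 + 336.02 + 629.09 + 3656.22 + 429.54 = 205178.52
Import duty = 205178.52 × 15% = 30776.78
Buyer bears (B): 1763.46 + 336.02 + 629.09 + 3656.22 + 429.54 + 938.15 + 385.53 + 632.94 = 8770.95
Landed cost (B) = invoice 198364.19 + 8770.95 + duty 30776.78 = 237911.92
Difference = |217570.51 − 237911.92| = 20341.41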